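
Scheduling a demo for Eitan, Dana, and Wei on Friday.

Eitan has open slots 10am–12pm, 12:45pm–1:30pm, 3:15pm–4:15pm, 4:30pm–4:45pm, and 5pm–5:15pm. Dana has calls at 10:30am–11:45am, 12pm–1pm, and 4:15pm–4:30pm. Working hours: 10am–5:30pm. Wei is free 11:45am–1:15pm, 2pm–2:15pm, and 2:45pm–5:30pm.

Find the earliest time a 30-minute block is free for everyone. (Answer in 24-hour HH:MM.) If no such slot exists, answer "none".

15:15

Dana free within 10:00–17:30: 10:00–10:30, 11:45–12:00, 13:00–16:15, 16:30–17:30.
Eitan ∩ Dana: 10:00–10:30, 11:45–12:00, 13:00–13:30, 15:15–16:15, 16:30–16:45, 17:00–17:15.
Eitan ∩ Dana ∩ Wei: 11:45–12:00, 13:00–13:15, 15:15–16:15, 16:30–16:45, 17:00–17:15.
Windows ≥ 30 min: 15:15–16:15.
Earliest such window starts at 15:15.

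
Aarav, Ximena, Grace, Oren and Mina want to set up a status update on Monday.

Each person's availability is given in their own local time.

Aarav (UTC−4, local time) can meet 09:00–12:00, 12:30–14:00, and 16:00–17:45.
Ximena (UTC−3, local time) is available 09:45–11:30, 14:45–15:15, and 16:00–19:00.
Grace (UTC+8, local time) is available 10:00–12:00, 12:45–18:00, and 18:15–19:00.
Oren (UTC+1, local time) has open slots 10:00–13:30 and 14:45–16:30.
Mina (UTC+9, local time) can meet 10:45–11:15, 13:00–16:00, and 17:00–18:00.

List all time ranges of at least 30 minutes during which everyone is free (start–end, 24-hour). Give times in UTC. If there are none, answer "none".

none

Aarav → UTC: 13:00–16:00, 16:30–18:00, 20:00–21:45.
Ximena → UTC: 12:45–14:30, 17:45–18:15, 19:00–22:00.
Grace → UTC: 02:00–04:00, 04:45–10:00, 10:15–11:00.
Oren → UTC: 09:00–12:30, 13:45–15:30.
Mina → UTC: 01:45–02:15, 04:00–07:00, 08:00–09:00.
Aarav ∩ Ximena: 13:00–14:30, 17:45–18:00, 20:00–21:45.
Aarav ∩ Ximena ∩ Grace: (none).
Aarav ∩ Ximena ∩ Grace ∩ Oren: (none).
Aarav ∩ Ximena ∩ Grace ∩ Oren ∩ Mina: (none).
Windows ≥ 30 min: (none).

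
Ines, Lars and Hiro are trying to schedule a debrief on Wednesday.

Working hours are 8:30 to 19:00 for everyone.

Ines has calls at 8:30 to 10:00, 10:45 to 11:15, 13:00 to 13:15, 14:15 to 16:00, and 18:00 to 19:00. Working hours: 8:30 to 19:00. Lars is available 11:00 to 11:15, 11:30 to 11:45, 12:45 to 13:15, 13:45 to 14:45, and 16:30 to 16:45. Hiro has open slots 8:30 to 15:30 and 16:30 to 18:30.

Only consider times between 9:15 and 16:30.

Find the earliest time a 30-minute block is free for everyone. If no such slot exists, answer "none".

13:45

Ines free within 08:30–19:00: 10:00–10:45, 11:15–13:00, 13:15–14:15, 16:00–18:00.
Ines ∩ Lars: 11:30–11:45, 12:45–13:00, 13:45–14:15, 16:30–16:45.
Ines ∩ Lars ∩ Hiro: 11:30–11:45, 12:45–13:00, 13:45–14:15, 16:30–16:45.
Restricted to 09:15–16:30: 11:30–11:45, 12:45–13:00, 13:45–14:15.
Windows ≥ 30 min: 13:45–14:15.
Earliest such window starts at 13:45.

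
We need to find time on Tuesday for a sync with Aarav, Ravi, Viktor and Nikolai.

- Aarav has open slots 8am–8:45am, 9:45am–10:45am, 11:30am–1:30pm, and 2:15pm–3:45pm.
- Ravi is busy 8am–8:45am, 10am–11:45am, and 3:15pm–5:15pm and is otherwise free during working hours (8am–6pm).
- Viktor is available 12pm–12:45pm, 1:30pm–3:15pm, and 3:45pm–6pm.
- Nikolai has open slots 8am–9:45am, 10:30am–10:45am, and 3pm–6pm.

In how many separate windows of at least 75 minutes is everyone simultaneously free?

0

Ravi free within 08:00–18:00: 08:45–10:00, 11:45–15:15, 17:15–18:00.
Aarav ∩ Ravi: 09:45–10:00, 11:45–13:30, 14:15–15:15.
Aarav ∩ Ravi ∩ Viktor: 12:00–12:45, 14:15–15:15.
Aarav ∩ Ravi ∩ Viktor ∩ Nikolai: 15:00–15:15.
Windows ≥ 75 min: (none).
That's 0 windows.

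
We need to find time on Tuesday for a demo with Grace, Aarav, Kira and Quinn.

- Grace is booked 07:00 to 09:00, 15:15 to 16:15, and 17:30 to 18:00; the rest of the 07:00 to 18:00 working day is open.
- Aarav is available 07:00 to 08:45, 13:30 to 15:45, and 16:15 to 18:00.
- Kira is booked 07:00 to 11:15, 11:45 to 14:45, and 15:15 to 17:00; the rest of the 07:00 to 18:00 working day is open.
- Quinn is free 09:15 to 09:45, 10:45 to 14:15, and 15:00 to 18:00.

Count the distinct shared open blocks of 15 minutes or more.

Grace free within 07:00–18:00: 09:00–15:15, 16:15–17:30.
Kira free within 07:00–18:00: 11:15–11:45, 14:45–15:15, 17:00–18:00.
Grace ∩ Aarav: 13:30–15:15, 16:15–17:30.
Grace ∩ Aarav ∩ Kira: 14:45–15:15, 17:00–17:30.
Grace ∩ Aarav ∩ Kira ∩ Quinn: 15:00–15:15, 17:00–17:30.
Windows ≥ 15 min: 15:00–15:15, 17:00–17:30.
That's 2 windows.

2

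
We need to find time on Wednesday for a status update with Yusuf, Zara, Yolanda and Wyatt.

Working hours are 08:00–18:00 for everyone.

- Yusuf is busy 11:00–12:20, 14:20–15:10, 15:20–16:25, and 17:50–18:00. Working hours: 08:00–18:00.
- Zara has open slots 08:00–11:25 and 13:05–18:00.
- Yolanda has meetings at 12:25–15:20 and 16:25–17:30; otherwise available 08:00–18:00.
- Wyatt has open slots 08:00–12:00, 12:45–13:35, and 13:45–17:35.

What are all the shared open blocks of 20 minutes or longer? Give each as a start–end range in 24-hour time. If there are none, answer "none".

Yusuf free within 08:00–18:00: 08:00–11:00, 12:20–14:20, 15:10–15:20, 16:25–17:50.
Yolanda free within 08:00–18:00: 08:00–12:25, 15:20–16:25, 17:30–18:00.
Yusuf ∩ Zara: 08:00–11:00, 13:05–14:20, 15:10–15:20, 16:25–17:50.
Yusuf ∩ Zara ∩ Yolanda: 08:00–11:00, 17:30–17:50.
Yusuf ∩ Zara ∩ Yolanda ∩ Wyatt: 08:00–11:00, 17:30–17:35.
Windows ≥ 20 min: 08:00–11:00.

08:00–11:00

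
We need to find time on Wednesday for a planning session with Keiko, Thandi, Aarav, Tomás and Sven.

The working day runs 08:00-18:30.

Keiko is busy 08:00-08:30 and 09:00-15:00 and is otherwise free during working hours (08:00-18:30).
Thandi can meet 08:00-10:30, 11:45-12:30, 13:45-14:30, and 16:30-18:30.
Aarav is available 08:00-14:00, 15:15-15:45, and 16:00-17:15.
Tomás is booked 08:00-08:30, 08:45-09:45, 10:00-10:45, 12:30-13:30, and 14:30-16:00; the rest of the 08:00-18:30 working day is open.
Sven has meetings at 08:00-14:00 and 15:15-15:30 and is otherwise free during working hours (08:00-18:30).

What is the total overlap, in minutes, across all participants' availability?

Keiko free within 08:00–18:30: 08:30–09:00, 15:00–18:30.
Tomás free within 08:00–18:30: 08:30–08:45, 09:45–10:00, 10:45–12:30, 13:30–14:30, 16:00–18:30.
Sven free within 08:00–18:30: 14:00–15:15, 15:30–18:30.
Keiko ∩ Thandi: 08:30–09:00, 16:30–18:30.
Keiko ∩ Thandi ∩ Aarav: 08:30–09:00, 16:30–17:15.
Keiko ∩ Thandi ∩ Aarav ∩ Tomás: 08:30–08:45, 16:30–17:15.
Keiko ∩ Thandi ∩ Aarav ∩ Tomás ∩ Sven: 16:30–17:15.
Total common minutes: 45.

45 minutes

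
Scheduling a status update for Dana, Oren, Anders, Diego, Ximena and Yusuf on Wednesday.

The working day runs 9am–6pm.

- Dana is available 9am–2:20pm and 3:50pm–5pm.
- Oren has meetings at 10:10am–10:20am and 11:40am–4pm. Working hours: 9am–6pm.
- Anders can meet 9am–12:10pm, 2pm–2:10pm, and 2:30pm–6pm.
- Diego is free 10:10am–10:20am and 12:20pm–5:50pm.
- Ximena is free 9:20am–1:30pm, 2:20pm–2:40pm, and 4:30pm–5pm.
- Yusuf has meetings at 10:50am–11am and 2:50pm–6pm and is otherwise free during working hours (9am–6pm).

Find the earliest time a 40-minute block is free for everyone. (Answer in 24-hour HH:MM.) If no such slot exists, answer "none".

none

Oren free within 09:00–18:00: 09:00–10:10, 10:20–11:40, 16:00–18:00.
Yusuf free within 09:00–18:00: 09:00–10:50, 11:00–14:50.
Dana ∩ Oren: 09:00–10:10, 10:20–11:40, 16:00–17:00.
Dana ∩ Oren ∩ Anders: 09:00–10:10, 10:20–11:40, 16:00–17:00.
Dana ∩ Oren ∩ Anders ∩ Diego: 16:00–17:00.
Dana ∩ Oren ∩ Anders ∩ Diego ∩ Ximena: 16:30–17:00.
Dana ∩ Oren ∩ Anders ∩ Diego ∩ Ximena ∩ Yusuf: (none).
Windows ≥ 40 min: (none).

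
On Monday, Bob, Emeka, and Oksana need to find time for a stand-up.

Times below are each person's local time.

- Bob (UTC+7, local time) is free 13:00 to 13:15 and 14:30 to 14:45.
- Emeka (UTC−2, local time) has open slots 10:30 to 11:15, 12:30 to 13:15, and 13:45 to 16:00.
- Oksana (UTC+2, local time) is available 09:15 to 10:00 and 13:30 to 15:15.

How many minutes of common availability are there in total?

Bob → UTC: 06:00–06:15, 07:30–07:45.
Emeka → UTC: 12:30–13:15, 14:30–15:15, 15:45–18:00.
Oksana → UTC: 07:15–08:00, 11:30–13:15.
Bob ∩ Emeka: (none).
Bob ∩ Emeka ∩ Oksana: (none).
Total common minutes: 0.

0 minutes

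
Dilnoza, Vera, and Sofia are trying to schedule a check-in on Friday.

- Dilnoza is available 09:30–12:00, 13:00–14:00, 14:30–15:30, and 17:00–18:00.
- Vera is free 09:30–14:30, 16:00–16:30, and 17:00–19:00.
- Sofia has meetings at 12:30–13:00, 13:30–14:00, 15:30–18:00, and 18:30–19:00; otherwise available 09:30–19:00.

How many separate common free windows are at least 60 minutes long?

Sofia free within 09:30–19:00: 09:30–12:30, 13:00–13:30, 14:00–15:30, 18:00–18:30.
Dilnoza ∩ Vera: 09:30–12:00, 13:00–14:00, 17:00–18:00.
Dilnoza ∩ Vera ∩ Sofia: 09:30–12:00, 13:00–13:30.
Windows ≥ 60 min: 09:30–12:00.
That's 1 window.

1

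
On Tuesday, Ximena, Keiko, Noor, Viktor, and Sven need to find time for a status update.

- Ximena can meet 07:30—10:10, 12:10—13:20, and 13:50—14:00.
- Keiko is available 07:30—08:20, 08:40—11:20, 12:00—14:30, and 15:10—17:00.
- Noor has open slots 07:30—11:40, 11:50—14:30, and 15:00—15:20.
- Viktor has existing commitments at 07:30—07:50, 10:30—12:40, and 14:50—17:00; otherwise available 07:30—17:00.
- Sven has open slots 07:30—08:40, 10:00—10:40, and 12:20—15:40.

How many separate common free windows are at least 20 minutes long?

2

Viktor free within 07:30–17:00: 07:50–10:30, 12:40–14:50.
Ximena ∩ Keiko: 07:30–08:20, 08:40–10:10, 12:10–13:20, 13:50–14:00.
Ximena ∩ Keiko ∩ Noor: 07:30–08:20, 08:40–10:10, 12:10–13:20, 13:50–14:00.
Ximena ∩ Keiko ∩ Noor ∩ Viktor: 07:50–08:20, 08:40–10:10, 12:40–13:20, 13:50–14:00.
Ximena ∩ Keiko ∩ Noor ∩ Viktor ∩ Sven: 07:50–08:20, 10:00–10:10, 12:40–13:20, 13:50–14:00.
Windows ≥ 20 min: 07:50–08:20, 12:40–13:20.
That's 2 windows.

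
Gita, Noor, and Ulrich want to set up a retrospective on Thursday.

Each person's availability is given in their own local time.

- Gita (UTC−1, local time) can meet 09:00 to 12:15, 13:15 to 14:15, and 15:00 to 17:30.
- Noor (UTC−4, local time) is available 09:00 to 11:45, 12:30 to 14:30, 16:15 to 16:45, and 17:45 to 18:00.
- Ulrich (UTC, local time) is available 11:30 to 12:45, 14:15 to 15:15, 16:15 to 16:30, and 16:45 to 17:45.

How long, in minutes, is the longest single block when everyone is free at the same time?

60 minutes

Gita → UTC: 10:00–13:15, 14:15–15:15, 16:00–18:30.
Noor → UTC: 13:00–15:45, 16:30–18:30, 20:15–20:45, 21:45–22:00.
Ulrich → UTC: 11:30–12:45, 14:15–15:15, 16:15–16:30, 16:45–17:45.
Gita ∩ Noor: 13:00–13:15, 14:15–15:15, 16:30–18:30.
Gita ∩ Noor ∩ Ulrich: 14:15–15:15, 16:45–17:45.
Common window lengths: 60, 60 min; longest is 60.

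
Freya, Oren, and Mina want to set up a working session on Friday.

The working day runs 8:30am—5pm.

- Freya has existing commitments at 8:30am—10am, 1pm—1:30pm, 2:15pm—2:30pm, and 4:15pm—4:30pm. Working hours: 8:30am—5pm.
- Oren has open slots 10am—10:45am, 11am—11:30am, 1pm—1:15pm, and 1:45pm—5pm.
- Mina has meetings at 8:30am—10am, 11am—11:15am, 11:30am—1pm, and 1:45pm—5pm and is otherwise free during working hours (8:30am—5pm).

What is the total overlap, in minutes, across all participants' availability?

60 minutes

Freya free within 08:30–17:00: 10:00–13:00, 13:30–14:15, 14:30–16:15, 16:30–17:00.
Mina free within 08:30–17:00: 10:00–11:00, 11:15–11:30, 13:00–13:45.
Freya ∩ Oren: 10:00–10:45, 11:00–11:30, 13:45–14:15, 14:30–16:15, 16:30–17:00.
Freya ∩ Oren ∩ Mina: 10:00–10:45, 11:15–11:30.
Total common minutes: 45 + 15 = 60.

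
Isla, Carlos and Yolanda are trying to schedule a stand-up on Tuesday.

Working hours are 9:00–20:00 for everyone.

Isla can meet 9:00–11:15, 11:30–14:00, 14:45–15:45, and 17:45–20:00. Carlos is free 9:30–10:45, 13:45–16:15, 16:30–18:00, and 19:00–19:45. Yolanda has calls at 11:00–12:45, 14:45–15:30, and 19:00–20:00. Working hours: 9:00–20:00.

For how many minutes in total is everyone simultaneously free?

120 minutes

Yolanda free within 09:00–20:00: 09:00–11:00, 12:45–14:45, 15:30–19:00.
Isla ∩ Carlos: 09:30–10:45, 13:45–14:00, 14:45–15:45, 17:45–18:00, 19:00–19:45.
Isla ∩ Carlos ∩ Yolanda: 09:30–10:45, 13:45–14:00, 15:30–15:45, 17:45–18:00.
Total common minutes: 75 + 15 + 15 + 15 = 120.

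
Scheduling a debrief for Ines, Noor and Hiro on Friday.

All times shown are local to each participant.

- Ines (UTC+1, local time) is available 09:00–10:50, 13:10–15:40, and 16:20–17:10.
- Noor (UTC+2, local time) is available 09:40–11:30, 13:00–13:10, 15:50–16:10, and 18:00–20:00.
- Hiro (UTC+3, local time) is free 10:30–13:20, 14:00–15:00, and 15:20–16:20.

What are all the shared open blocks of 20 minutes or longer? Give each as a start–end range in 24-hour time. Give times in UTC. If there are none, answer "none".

08:00–09:30

Ines → UTC: 08:00–09:50, 12:10–14:40, 15:20–16:10.
Noor → UTC: 07:40–09:30, 11:00–11:10, 13:50–14:10, 16:00–18:00.
Hiro → UTC: 07:30–10:20, 11:00–12:00, 12:20–13:20.
Ines ∩ Noor: 08:00–09:30, 13:50–14:10, 16:00–16:10.
Ines ∩ Noor ∩ Hiro: 08:00–09:30.
Windows ≥ 20 min: 08:00–09:30.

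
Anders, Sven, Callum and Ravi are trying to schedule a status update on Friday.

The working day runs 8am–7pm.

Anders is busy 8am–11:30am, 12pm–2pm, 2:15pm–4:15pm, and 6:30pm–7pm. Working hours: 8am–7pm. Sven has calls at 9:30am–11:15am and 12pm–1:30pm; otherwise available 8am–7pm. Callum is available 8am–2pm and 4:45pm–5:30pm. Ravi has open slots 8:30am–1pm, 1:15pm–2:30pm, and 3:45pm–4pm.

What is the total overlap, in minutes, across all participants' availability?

Anders free within 08:00–19:00: 11:30–12:00, 14:00–14:15, 16:15–18:30.
Sven free within 08:00–19:00: 08:00–09:30, 11:15–12:00, 13:30–19:00.
Anders ∩ Sven: 11:30–12:00, 14:00–14:15, 16:15–18:30.
Anders ∩ Sven ∩ Callum: 11:30–12:00, 16:45–17:30.
Anders ∩ Sven ∩ Callum ∩ Ravi: 11:30–12:00.
Total common minutes: 30.

30 minutes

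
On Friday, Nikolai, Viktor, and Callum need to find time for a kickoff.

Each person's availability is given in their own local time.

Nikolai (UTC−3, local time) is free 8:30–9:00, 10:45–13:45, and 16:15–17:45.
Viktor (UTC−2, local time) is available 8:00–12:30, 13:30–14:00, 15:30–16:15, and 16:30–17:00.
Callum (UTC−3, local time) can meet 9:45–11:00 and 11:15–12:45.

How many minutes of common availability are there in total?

Nikolai → UTC: 11:30–12:00, 13:45–16:45, 19:15–20:45.
Viktor → UTC: 10:00–14:30, 15:30–16:00, 17:30–18:15, 18:30–19:00.
Callum → UTC: 12:45–14:00, 14:15–15:45.
Nikolai ∩ Viktor: 11:30–12:00, 13:45–14:30, 15:30–16:00.
Nikolai ∩ Viktor ∩ Callum: 13:45–14:00, 14:15–14:30, 15:30–15:45.
Total common minutes: 15 + 15 + 15 = 45.

45 minutes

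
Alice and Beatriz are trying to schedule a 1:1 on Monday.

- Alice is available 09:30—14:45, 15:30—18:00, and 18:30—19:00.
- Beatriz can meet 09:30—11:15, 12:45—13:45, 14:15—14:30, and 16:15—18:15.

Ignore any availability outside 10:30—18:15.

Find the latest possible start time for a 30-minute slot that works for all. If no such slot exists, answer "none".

17:30

Alice ∩ Beatriz: 09:30–11:15, 12:45–13:45, 14:15–14:30, 16:15–18:00.
Restricted to 10:30–18:15: 10:30–11:15, 12:45–13:45, 14:15–14:30, 16:15–18:00.
Windows ≥ 30 min: 10:30–11:15, 12:45–13:45, 16:15–18:00.
Latest start in the last window 16:15–18:00 is 18:00 − 30 min = 17:30.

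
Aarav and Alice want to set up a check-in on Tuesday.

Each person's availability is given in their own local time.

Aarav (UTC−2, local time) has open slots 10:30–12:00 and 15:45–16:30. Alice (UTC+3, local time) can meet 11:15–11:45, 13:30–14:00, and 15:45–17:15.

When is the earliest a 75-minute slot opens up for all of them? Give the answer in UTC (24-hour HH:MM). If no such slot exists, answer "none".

12:45

Aarav → UTC: 12:30–14:00, 17:45–18:30.
Alice → UTC: 08:15–08:45, 10:30–11:00, 12:45–14:15.
Aarav ∩ Alice: 12:45–14:00.
Windows ≥ 75 min: 12:45–14:00.
Earliest such window starts at 12:45.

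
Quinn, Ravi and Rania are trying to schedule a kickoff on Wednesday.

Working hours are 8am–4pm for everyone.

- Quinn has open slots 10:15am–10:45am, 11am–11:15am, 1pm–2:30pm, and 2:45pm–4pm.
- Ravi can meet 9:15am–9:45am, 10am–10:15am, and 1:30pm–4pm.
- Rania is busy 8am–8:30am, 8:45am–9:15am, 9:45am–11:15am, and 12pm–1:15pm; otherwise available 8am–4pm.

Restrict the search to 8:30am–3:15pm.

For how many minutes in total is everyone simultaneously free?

90 minutes

Rania free within 08:00–16:00: 08:30–08:45, 09:15–09:45, 11:15–12:00, 13:15–16:00.
Quinn ∩ Ravi: 13:30–14:30, 14:45–16:00.
Quinn ∩ Ravi ∩ Rania: 13:30–14:30, 14:45–16:00.
Restricted to 08:30–15:15: 13:30–14:30, 14:45–15:15.
Total common minutes: 60 + 30 = 90.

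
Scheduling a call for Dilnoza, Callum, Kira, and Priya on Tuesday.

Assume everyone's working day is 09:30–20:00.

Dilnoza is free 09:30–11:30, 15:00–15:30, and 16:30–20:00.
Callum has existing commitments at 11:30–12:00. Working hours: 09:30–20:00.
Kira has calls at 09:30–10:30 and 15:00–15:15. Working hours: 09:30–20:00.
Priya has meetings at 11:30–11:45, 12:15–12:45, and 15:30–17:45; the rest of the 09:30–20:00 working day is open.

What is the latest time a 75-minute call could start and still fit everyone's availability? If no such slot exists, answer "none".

Callum free within 09:30–20:00: 09:30–11:30, 12:00–20:00.
Kira free within 09:30–20:00: 10:30–15:00, 15:15–20:00.
Priya free within 09:30–20:00: 09:30–11:30, 11:45–12:15, 12:45–15:30, 17:45–20:00.
Dilnoza ∩ Callum: 09:30–11:30, 15:00–15:30, 16:30–20:00.
Dilnoza ∩ Callum ∩ Kira: 10:30–11:30, 15:15–15:30, 16:30–20:00.
Dilnoza ∩ Callum ∩ Kira ∩ Priya: 10:30–11:30, 15:15–15:30, 17:45–20:00.
Windows ≥ 75 min: 17:45–20:00.
Latest start in the last window 17:45–20:00 is 20:00 − 75 min = 18:45.

18:45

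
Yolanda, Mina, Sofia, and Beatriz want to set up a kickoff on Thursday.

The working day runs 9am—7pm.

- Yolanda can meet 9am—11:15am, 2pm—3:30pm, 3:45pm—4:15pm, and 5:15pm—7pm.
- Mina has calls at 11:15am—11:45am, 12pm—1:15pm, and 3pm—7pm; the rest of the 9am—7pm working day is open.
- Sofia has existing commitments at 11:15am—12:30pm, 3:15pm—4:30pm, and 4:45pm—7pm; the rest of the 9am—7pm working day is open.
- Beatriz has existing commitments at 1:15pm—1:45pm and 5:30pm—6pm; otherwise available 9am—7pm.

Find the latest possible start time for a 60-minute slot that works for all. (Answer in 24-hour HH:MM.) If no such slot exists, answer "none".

14:00

Mina free within 09:00–19:00: 09:00–11:15, 11:45–12:00, 13:15–15:00.
Sofia free within 09:00–19:00: 09:00–11:15, 12:30–15:15, 16:30–16:45.
Beatriz free within 09:00–19:00: 09:00–13:15, 13:45–17:30, 18:00–19:00.
Yolanda ∩ Mina: 09:00–11:15, 14:00–15:00.
Yolanda ∩ Mina ∩ Sofia: 09:00–11:15, 14:00–15:00.
Yolanda ∩ Mina ∩ Sofia ∩ Beatriz: 09:00–11:15, 14:00–15:00.
Windows ≥ 60 min: 09:00–11:15, 14:00–15:00.
Latest start in the last window 14:00–15:00 is 15:00 − 60 min = 14:00.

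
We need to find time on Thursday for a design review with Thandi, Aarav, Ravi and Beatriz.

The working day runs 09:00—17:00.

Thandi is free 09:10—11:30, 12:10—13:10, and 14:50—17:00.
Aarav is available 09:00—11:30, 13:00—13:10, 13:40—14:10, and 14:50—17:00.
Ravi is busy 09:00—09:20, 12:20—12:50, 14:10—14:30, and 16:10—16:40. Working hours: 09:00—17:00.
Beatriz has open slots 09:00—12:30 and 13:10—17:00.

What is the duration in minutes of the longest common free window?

Ravi free within 09:00–17:00: 09:20–12:20, 12:50–14:10, 14:30–16:10, 16:40–17:00.
Thandi ∩ Aarav: 09:10–11:30, 13:00–13:10, 14:50–17:00.
Thandi ∩ Aarav ∩ Ravi: 09:20–11:30, 13:00–13:10, 14:50–16:10, 16:40–17:00.
Thandi ∩ Aarav ∩ Ravi ∩ Beatriz: 09:20–11:30, 14:50–16:10, 16:40–17:00.
Common window lengths: 130, 80, 20 min; longest is 130.

130 minutes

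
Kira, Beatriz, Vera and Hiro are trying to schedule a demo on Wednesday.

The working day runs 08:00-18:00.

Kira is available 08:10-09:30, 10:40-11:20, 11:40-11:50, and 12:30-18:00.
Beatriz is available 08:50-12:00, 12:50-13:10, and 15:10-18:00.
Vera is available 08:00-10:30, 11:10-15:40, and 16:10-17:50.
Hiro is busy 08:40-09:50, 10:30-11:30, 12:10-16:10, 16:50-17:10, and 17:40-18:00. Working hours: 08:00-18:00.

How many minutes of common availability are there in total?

Hiro free within 08:00–18:00: 08:00–08:40, 09:50–10:30, 11:30–12:10, 16:10–16:50, 17:10–17:40.
Kira ∩ Beatriz: 08:50–09:30, 10:40–11:20, 11:40–11:50, 12:50–13:10, 15:10–18:00.
Kira ∩ Beatriz ∩ Vera: 08:50–09:30, 11:10–11:20, 11:40–11:50, 12:50–13:10, 15:10–15:40, 16:10–17:50.
Kira ∩ Beatriz ∩ Vera ∩ Hiro: 11:40–11:50, 16:10–16:50, 17:10–17:40.
Total common minutes: 10 + 40 + 30 = 80.

80 minutes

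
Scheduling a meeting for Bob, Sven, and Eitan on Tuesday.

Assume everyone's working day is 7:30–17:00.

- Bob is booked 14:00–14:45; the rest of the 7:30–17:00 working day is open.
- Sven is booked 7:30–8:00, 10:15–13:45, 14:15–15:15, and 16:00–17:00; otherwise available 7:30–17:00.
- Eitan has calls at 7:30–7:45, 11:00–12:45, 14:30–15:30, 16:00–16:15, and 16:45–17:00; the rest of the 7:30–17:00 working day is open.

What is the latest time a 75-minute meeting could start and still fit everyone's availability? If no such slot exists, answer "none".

09:00

Bob free within 07:30–17:00: 07:30–14:00, 14:45–17:00.
Sven free within 07:30–17:00: 08:00–10:15, 13:45–14:15, 15:15–16:00.
Eitan free within 07:30–17:00: 07:45–11:00, 12:45–14:30, 15:30–16:00, 16:15–16:45.
Bob ∩ Sven: 08:00–10:15, 13:45–14:00, 15:15–16:00.
Bob ∩ Sven ∩ Eitan: 08:00–10:15, 13:45–14:00, 15:30–16:00.
Windows ≥ 75 min: 08:00–10:15.
Latest start in the last window 08:00–10:15 is 10:15 − 75 min = 09:00.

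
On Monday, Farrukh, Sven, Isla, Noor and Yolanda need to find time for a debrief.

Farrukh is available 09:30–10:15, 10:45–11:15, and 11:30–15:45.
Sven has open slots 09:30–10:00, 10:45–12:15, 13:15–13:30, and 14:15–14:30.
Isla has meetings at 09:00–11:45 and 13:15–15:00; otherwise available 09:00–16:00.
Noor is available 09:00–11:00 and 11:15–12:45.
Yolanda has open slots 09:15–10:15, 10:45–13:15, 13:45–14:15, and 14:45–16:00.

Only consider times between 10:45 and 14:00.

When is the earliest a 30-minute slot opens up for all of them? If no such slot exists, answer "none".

Isla free within 09:00–16:00: 11:45–13:15, 15:00–16:00.
Farrukh ∩ Sven: 09:30–10:00, 10:45–11:15, 11:30–12:15, 13:15–13:30, 14:15–14:30.
Farrukh ∩ Sven ∩ Isla: 11:45–12:15.
Farrukh ∩ Sven ∩ Isla ∩ Noor: 11:45–12:15.
Farrukh ∩ Sven ∩ Isla ∩ Noor ∩ Yolanda: 11:45–12:15.
Restricted to 10:45–14:00: 11:45–12:15.
Windows ≥ 30 min: 11:45–12:15.
Earliest such window starts at 11:45.

11:45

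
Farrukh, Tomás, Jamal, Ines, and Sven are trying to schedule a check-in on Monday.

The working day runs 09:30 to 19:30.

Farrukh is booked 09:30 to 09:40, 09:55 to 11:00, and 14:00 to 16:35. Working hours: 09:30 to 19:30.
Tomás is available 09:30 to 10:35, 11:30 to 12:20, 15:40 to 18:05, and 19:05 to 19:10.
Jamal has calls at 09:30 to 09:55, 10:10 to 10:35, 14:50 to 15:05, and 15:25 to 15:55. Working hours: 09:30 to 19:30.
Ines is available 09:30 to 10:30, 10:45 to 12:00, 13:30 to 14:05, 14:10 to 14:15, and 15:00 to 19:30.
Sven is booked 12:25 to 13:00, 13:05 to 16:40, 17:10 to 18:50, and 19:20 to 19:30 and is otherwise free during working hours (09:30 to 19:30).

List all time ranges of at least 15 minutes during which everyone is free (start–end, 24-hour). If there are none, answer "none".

Farrukh free within 09:30–19:30: 09:40–09:55, 11:00–14:00, 16:35–19:30.
Jamal free within 09:30–19:30: 09:55–10:10, 10:35–14:50, 15:05–15:25, 15:55–19:30.
Sven free within 09:30–19:30: 09:30–12:25, 13:00–13:05, 16:40–17:10, 18:50–19:20.
Farrukh ∩ Tomás: 09:40–09:55, 11:30–12:20, 16:35–18:05, 19:05–19:10.
Farrukh ∩ Tomás ∩ Jamal: 11:30–12:20, 16:35–18:05, 19:05–19:10.
Farrukh ∩ Tomás ∩ Jamal ∩ Ines: 11:30–12:00, 16:35–18:05, 19:05–19:10.
Farrukh ∩ Tomás ∩ Jamal ∩ Ines ∩ Sven: 11:30–12:00, 16:40–17:10, 19:05–19:10.
Windows ≥ 15 min: 11:30–12:00, 16:40–17:10.

11:30–12:00, 16:40–17:10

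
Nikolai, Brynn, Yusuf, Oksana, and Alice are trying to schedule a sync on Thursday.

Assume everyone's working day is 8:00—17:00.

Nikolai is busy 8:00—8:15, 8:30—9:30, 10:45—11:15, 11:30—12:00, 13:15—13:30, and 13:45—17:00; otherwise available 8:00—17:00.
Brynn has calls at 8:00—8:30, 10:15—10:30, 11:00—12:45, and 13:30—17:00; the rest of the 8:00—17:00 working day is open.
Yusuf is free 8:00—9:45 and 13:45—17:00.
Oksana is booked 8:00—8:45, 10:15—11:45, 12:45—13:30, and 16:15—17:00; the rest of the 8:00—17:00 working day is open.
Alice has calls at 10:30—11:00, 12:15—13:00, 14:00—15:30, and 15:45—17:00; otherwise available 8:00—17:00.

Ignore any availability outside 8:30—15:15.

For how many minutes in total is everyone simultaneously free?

Nikolai free within 08:00–17:00: 08:15–08:30, 09:30–10:45, 11:15–11:30, 12:00–13:15, 13:30–13:45.
Brynn free within 08:00–17:00: 08:30–10:15, 10:30–11:00, 12:45–13:30.
Oksana free within 08:00–17:00: 08:45–10:15, 11:45–12:45, 13:30–16:15.
Alice free within 08:00–17:00: 08:00–10:30, 11:00–12:15, 13:00–14:00, 15:30–15:45.
Nikolai ∩ Brynn: 09:30–10:15, 10:30–10:45, 12:45–13:15.
Nikolai ∩ Brynn ∩ Yusuf: 09:30–09:45.
Nikolai ∩ Brynn ∩ Yusuf ∩ Oksana: 09:30–09:45.
Nikolai ∩ Brynn ∩ Yusuf ∩ Oksana ∩ Alice: 09:30–09:45.
Restricted to 08:30–15:15: 09:30–09:45.
Total common minutes: 15.

15 minutes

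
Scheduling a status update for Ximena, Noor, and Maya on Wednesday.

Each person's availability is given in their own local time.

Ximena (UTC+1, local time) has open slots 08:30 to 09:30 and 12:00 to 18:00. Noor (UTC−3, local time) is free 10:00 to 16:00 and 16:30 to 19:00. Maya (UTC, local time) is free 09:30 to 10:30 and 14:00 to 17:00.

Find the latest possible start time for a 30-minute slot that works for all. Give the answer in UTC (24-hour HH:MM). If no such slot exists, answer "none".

Ximena → UTC: 07:30–08:30, 11:00–17:00.
Noor → UTC: 13:00–19:00, 19:30–22:00.
Maya → UTC: 09:30–10:30, 14:00–17:00.
Ximena ∩ Noor: 13:00–17:00.
Ximena ∩ Noor ∩ Maya: 14:00–17:00.
Windows ≥ 30 min: 14:00–17:00.
Latest start in the last window 14:00–17:00 is 17:00 − 30 min = 16:30.

16:30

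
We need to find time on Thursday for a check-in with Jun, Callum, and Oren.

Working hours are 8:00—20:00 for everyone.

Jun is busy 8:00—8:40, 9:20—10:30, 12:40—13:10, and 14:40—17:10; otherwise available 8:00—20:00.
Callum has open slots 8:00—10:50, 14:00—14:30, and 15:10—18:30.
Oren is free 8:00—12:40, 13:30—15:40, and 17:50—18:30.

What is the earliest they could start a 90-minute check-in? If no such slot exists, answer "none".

none

Jun free within 08:00–20:00: 08:40–09:20, 10:30–12:40, 13:10–14:40, 17:10–20:00.
Jun ∩ Callum: 08:40–09:20, 10:30–10:50, 14:00–14:30, 17:10–18:30.
Jun ∩ Callum ∩ Oren: 08:40–09:20, 10:30–10:50, 14:00–14:30, 17:50–18:30.
Windows ≥ 90 min: (none).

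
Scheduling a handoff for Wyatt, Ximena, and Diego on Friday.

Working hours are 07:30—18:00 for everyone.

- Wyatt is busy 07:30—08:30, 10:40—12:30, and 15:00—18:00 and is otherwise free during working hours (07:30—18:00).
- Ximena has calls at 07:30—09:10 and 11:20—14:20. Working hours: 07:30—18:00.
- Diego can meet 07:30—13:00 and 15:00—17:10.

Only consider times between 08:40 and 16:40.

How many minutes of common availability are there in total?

90 minutes

Wyatt free within 07:30–18:00: 08:30–10:40, 12:30–15:00.
Ximena free within 07:30–18:00: 09:10–11:20, 14:20–18:00.
Wyatt ∩ Ximena: 09:10–10:40, 14:20–15:00.
Wyatt ∩ Ximena ∩ Diego: 09:10–10:40.
Restricted to 08:40–16:40: 09:10–10:40.
Total common minutes: 90.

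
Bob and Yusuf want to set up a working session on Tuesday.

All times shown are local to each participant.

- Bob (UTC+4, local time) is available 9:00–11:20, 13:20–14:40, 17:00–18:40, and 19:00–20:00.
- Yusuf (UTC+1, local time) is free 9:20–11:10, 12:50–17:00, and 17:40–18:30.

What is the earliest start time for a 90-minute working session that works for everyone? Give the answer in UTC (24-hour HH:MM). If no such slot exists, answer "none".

Bob → UTC: 05:00–07:20, 09:20–10:40, 13:00–14:40, 15:00–16:00.
Yusuf → UTC: 08:20–10:10, 11:50–16:00, 16:40–17:30.
Bob ∩ Yusuf: 09:20–10:10, 13:00–14:40, 15:00–16:00.
Windows ≥ 90 min: 13:00–14:40.
Earliest such window starts at 13:00.

13:00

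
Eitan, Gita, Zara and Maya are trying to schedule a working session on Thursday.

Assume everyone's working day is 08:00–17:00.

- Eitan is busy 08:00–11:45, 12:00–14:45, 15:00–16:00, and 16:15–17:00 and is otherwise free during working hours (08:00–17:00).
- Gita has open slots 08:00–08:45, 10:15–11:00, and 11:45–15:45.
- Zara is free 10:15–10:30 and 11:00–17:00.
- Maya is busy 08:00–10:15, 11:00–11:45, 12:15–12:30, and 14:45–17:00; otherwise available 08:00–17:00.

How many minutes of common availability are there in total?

15 minutes

Eitan free within 08:00–17:00: 11:45–12:00, 14:45–15:00, 16:00–16:15.
Maya free within 08:00–17:00: 10:15–11:00, 11:45–12:15, 12:30–14:45.
Eitan ∩ Gita: 11:45–12:00, 14:45–15:00.
Eitan ∩ Gita ∩ Zara: 11:45–12:00, 14:45–15:00.
Eitan ∩ Gita ∩ Zara ∩ Maya: 11:45–12:00.
Total common minutes: 15.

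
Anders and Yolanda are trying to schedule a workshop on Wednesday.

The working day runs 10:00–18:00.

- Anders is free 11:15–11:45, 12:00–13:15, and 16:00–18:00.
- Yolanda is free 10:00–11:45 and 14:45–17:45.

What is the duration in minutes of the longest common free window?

Anders ∩ Yolanda: 11:15–11:45, 16:00–17:45.
Common window lengths: 30, 105 min; longest is 105.

105 minutes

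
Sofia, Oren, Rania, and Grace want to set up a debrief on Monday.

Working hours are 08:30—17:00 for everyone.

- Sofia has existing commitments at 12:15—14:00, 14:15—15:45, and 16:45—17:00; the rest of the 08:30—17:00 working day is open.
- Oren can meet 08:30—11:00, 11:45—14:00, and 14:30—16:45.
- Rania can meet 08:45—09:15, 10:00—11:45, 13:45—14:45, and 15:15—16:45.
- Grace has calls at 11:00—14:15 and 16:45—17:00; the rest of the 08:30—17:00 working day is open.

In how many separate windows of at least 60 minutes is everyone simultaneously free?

2

Sofia free within 08:30–17:00: 08:30–12:15, 14:00–14:15, 15:45–16:45.
Grace free within 08:30–17:00: 08:30–11:00, 14:15–16:45.
Sofia ∩ Oren: 08:30–11:00, 11:45–12:15, 15:45–16:45.
Sofia ∩ Oren ∩ Rania: 08:45–09:15, 10:00–11:00, 15:45–16:45.
Sofia ∩ Oren ∩ Rania ∩ Grace: 08:45–09:15, 10:00–11:00, 15:45–16:45.
Windows ≥ 60 min: 10:00–11:00, 15:45–16:45.
That's 2 windows.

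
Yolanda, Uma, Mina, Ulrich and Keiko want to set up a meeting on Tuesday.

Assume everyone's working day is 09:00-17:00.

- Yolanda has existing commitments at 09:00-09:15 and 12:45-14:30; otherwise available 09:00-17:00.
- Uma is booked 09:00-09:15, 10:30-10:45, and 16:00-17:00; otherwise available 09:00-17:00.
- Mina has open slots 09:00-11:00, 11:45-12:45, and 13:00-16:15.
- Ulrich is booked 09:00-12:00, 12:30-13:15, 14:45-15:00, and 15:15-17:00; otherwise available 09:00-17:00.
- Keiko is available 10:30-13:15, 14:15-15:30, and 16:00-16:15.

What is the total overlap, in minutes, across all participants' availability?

60 minutes

Yolanda free within 09:00–17:00: 09:15–12:45, 14:30–17:00.
Uma free within 09:00–17:00: 09:15–10:30, 10:45–16:00.
Ulrich free within 09:00–17:00: 12:00–12:30, 13:15–14:45, 15:00–15:15.
Yolanda ∩ Uma: 09:15–10:30, 10:45–12:45, 14:30–16:00.
Yolanda ∩ Uma ∩ Mina: 09:15–10:30, 10:45–11:00, 11:45–12:45, 14:30–16:00.
Yolanda ∩ Uma ∩ Mina ∩ Ulrich: 12:00–12:30, 14:30–14:45, 15:00–15:15.
Yolanda ∩ Uma ∩ Mina ∩ Ulrich ∩ Keiko: 12:00–12:30, 14:30–14:45, 15:00–15:15.
Total common minutes: 30 + 15 + 15 = 60.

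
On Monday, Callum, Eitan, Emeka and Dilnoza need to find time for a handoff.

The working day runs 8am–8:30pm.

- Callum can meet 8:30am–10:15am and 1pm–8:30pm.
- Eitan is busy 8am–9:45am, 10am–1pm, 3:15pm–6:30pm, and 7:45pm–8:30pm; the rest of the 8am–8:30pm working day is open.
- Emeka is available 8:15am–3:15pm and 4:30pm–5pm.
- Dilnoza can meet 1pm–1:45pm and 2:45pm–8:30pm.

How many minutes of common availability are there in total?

Eitan free within 08:00–20:30: 09:45–10:00, 13:00–15:15, 18:30–19:45.
Callum ∩ Eitan: 09:45–10:00, 13:00–15:15, 18:30–19:45.
Callum ∩ Eitan ∩ Emeka: 09:45–10:00, 13:00–15:15.
Callum ∩ Eitan ∩ Emeka ∩ Dilnoza: 13:00–13:45, 14:45–15:15.
Total common minutes: 45 + 30 = 75.

75 minutes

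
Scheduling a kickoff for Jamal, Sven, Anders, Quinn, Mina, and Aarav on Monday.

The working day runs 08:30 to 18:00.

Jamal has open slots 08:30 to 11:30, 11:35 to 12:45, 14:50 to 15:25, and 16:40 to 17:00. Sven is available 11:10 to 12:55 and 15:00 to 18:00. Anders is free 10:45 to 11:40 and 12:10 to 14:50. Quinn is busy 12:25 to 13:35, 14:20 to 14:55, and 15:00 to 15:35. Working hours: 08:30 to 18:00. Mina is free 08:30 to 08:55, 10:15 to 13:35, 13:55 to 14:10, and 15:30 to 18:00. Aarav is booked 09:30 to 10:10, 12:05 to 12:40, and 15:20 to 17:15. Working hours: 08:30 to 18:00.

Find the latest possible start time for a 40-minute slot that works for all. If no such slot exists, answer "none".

Quinn free within 08:30–18:00: 08:30–12:25, 13:35–14:20, 14:55–15:00, 15:35–18:00.
Aarav free within 08:30–18:00: 08:30–09:30, 10:10–12:05, 12:40–15:20, 17:15–18:00.
Jamal ∩ Sven: 11:10–11:30, 11:35–12:45, 15:00–15:25, 16:40–17:00.
Jamal ∩ Sven ∩ Anders: 11:10–11:30, 11:35–11:40, 12:10–12:45.
Jamal ∩ Sven ∩ Anders ∩ Quinn: 11:10–11:30, 11:35–11:40, 12:10–12:25.
Jamal ∩ Sven ∩ Anders ∩ Quinn ∩ Mina: 11:10–11:30, 11:35–11:40, 12:10–12:25.
Jamal ∩ Sven ∩ Anders ∩ Quinn ∩ Mina ∩ Aarav: 11:10–11:30, 11:35–11:40.
Windows ≥ 40 min: (none).

none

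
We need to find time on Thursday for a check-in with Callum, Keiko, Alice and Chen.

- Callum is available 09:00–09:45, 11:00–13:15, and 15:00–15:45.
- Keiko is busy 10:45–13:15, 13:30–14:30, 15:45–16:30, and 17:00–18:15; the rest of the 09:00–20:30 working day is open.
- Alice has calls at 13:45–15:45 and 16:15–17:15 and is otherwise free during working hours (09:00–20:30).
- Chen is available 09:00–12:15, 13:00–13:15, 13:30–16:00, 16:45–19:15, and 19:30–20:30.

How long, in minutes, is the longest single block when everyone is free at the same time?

45 minutes

Keiko free within 09:00–20:30: 09:00–10:45, 13:15–13:30, 14:30–15:45, 16:30–17:00, 18:15–20:30.
Alice free within 09:00–20:30: 09:00–13:45, 15:45–16:15, 17:15–20:30.
Callum ∩ Keiko: 09:00–09:45, 15:00–15:45.
Callum ∩ Keiko ∩ Alice: 09:00–09:45.
Callum ∩ Keiko ∩ Alice ∩ Chen: 09:00–09:45.
Single common window of 45 minutes.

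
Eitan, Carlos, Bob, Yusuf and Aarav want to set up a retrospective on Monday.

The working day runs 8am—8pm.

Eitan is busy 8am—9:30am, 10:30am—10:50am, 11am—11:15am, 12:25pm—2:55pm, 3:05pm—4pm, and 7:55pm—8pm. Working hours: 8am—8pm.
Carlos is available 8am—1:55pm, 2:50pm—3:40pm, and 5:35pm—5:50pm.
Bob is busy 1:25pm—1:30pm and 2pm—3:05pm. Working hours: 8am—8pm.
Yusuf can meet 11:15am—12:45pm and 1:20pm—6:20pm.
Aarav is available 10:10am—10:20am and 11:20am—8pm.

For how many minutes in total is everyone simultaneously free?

80 minutes

Eitan free within 08:00–20:00: 09:30–10:30, 10:50–11:00, 11:15–12:25, 14:55–15:05, 16:00–19:55.
Bob free within 08:00–20:00: 08:00–13:25, 13:30–14:00, 15:05–20:00.
Eitan ∩ Carlos: 09:30–10:30, 10:50–11:00, 11:15–12:25, 14:55–15:05, 17:35–17:50.
Eitan ∩ Carlos ∩ Bob: 09:30–10:30, 10:50–11:00, 11:15–12:25, 17:35–17:50.
Eitan ∩ Carlos ∩ Bob ∩ Yusuf: 11:15–12:25, 17:35–17:50.
Eitan ∩ Carlos ∩ Bob ∩ Yusuf ∩ Aarav: 11:20–12:25, 17:35–17:50.
Total common minutes: 65 + 15 = 80.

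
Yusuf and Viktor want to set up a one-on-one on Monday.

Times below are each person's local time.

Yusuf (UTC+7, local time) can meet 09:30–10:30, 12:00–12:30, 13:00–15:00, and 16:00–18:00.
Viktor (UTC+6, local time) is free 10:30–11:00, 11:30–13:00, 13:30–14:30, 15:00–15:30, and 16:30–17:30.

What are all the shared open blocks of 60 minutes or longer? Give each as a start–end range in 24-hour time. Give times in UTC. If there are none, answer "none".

Yusuf → UTC: 02:30–03:30, 05:00–05:30, 06:00–08:00, 09:00–11:00.
Viktor → UTC: 04:30–05:00, 05:30–07:00, 07:30–08:30, 09:00–09:30, 10:30–11:30.
Yusuf ∩ Viktor: 06:00–07:00, 07:30–08:00, 09:00–09:30, 10:30–11:00.
Windows ≥ 60 min: 06:00–07:00.

06:00–07:00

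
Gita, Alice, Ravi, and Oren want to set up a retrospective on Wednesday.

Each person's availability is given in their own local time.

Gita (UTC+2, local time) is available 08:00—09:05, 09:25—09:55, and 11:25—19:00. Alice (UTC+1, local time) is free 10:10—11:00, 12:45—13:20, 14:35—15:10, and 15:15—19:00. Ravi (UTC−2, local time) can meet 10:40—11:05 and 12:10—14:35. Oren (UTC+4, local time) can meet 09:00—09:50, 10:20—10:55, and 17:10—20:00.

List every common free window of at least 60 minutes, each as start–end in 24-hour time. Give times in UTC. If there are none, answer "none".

Gita → UTC: 06:00–07:05, 07:25–07:55, 09:25–17:00.
Alice → UTC: 09:10–10:00, 11:45–12:20, 13:35–14:10, 14:15–18:00.
Ravi → UTC: 12:40–13:05, 14:10–16:35.
Oren → UTC: 05:00–05:50, 06:20–06:55, 13:10–16:00.
Gita ∩ Alice: 09:25–10:00, 11:45–12:20, 13:35–14:10, 14:15–17:00.
Gita ∩ Alice ∩ Ravi: 14:15–16:35.
Gita ∩ Alice ∩ Ravi ∩ Oren: 14:15–16:00.
Windows ≥ 60 min: 14:15–16:00.

14:15–16:00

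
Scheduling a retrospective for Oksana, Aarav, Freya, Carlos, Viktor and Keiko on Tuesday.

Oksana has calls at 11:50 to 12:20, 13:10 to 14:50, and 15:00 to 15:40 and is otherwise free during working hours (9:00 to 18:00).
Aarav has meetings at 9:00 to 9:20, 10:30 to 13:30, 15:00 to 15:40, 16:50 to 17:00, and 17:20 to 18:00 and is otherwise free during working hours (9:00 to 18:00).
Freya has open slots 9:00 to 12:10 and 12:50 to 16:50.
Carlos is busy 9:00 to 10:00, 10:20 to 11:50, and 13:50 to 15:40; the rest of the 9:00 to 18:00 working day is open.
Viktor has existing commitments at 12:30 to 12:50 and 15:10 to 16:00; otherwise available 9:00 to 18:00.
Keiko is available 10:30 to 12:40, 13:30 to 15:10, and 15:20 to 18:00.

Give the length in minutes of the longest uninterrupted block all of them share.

Oksana free within 09:00–18:00: 09:00–11:50, 12:20–13:10, 14:50–15:00, 15:40–18:00.
Aarav free within 09:00–18:00: 09:20–10:30, 13:30–15:00, 15:40–16:50, 17:00–17:20.
Carlos free within 09:00–18:00: 10:00–10:20, 11:50–13:50, 15:40–18:00.
Viktor free within 09:00–18:00: 09:00–12:30, 12:50–15:10, 16:00–18:00.
Oksana ∩ Aarav: 09:20–10:30, 14:50–15:00, 15:40–16:50, 17:00–17:20.
Oksana ∩ Aarav ∩ Freya: 09:20–10:30, 14:50–15:00, 15:40–16:50.
Oksana ∩ Aarav ∩ Freya ∩ Carlos: 10:00–10:20, 15:40–16:50.
Oksana ∩ Aarav ∩ Freya ∩ Carlos ∩ Viktor: 10:00–10:20, 16:00–16:50.
Oksana ∩ Aarav ∩ Freya ∩ Carlos ∩ Viktor ∩ Keiko: 16:00–16:50.
Single common window of 50 minutes.

50 minutes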